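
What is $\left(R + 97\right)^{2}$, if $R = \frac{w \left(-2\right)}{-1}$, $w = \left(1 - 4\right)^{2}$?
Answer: $13225$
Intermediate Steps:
$w = 9$ ($w = \left(-3\right)^{2} = 9$)
$R = 18$ ($R = \frac{9 \left(-2\right)}{-1} = \left(-18\right) \left(-1\right) = 18$)
$\left(R + 97\right)^{2} = \left(18 + 97\right)^{2} = 115^{2} = 13225$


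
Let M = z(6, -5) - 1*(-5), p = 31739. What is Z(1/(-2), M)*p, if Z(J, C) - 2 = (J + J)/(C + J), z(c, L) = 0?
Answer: 507824/9 ≈ 56425.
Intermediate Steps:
M = 5 (M = 0 - 1*(-5) = 0 + 5 = 5)
Z(J, C) = 2 + 2*J/(C + J) (Z(J, C) = 2 + (J + J)/(C + J) = 2 + (2*J)/(C + J) = 2 + 2*J/(C + J))
Z(1/(-2), M)*p = (2*(5 + 2/(-2))/(5 + 1/(-2)))*31739 = (2*(5 + 2*(-1/2))/(5 - 1/2))*31739 = (2*(5 - 1)/(9/2))*31739 = (2*(2/9)*4)*31739 = (16/9)*31739 = 507824/9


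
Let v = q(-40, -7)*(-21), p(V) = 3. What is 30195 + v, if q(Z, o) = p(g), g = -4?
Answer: 30132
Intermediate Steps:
q(Z, o) = 3
v = -63 (v = 3*(-21) = -63)
30195 + v = 30195 - 63 = 30132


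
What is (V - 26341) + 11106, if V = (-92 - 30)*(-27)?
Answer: -11941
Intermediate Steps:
V = 3294 (V = -122*(-27) = 3294)
(V - 26341) + 11106 = (3294 - 26341) + 11106 = -23047 + 11106 = -11941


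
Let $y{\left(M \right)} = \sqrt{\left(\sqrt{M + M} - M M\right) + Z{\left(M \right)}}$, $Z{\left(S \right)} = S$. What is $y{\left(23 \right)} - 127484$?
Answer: $-127484 + i \sqrt{506 - \sqrt{46}} \approx -1.2748 \cdot 10^{5} + 22.343 i$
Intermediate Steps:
$y{\left(M \right)} = \sqrt{M - M^{2} + \sqrt{2} \sqrt{M}}$ ($y{\left(M \right)} = \sqrt{\left(\sqrt{M + M} - M M\right) + M} = \sqrt{\left(\sqrt{2 M} - M^{2}\right) + M} = \sqrt{\left(\sqrt{2} \sqrt{M} - M^{2}\right) + M} = \sqrt{\left(- M^{2} + \sqrt{2} \sqrt{M}\right) + M} = \sqrt{M - M^{2} + \sqrt{2} \sqrt{M}}$)
$y{\left(23 \right)} - 127484 = \sqrt{23 - 23^{2} + \sqrt{2} \sqrt{23}} - 127484 = \sqrt{23 - 529 + \sqrt{46}} - 127484 = \sqrt{-506 + \sqrt{46}} - 127484 = -127484 + \sqrt{-506 + \sqrt{46}}$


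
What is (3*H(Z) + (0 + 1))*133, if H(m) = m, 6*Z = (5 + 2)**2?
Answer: 6783/2 ≈ 3391.5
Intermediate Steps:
Z = 49/6 (Z = (5 + 2)**2/6 = (1/6)*7**2 = (1/6)*49 = 49/6 ≈ 8.1667)
(3*H(Z) + (0 + 1))*133 = (3*(49/6) + (0 + 1))*133 = (49/2 + 1)*133 = (51/2)*133 = 6783/2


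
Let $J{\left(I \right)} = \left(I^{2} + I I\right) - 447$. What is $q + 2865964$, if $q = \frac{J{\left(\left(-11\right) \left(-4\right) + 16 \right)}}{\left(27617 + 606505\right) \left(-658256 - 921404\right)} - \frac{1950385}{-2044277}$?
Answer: $\frac{1956256531760236123075393}{682582154042596680} \approx 2.866 \cdot 10^{6}$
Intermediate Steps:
$J{\left(I \right)} = -447 + 2 I^{2}$ ($J{\left(I \right)} = \left(I^{2} + I^{2}\right) - 447 = 2 I^{2} - 447 = -447 + 2 I^{2}$)
$q = \frac{651231699571675873}{682582154042596680}$ ($q = \frac{-447 + 2 \left(\left(-11\right) \left(-4\right) + 16\right)^{2}}{\left(27617 + 606505\right) \left(-658256 - 921404\right)} - \frac{1950385}{-2044277} = \frac{-447 + 2 \left(44 + 16\right)^{2}}{634122 \left(-1579660\right)} - - \frac{1950385}{2044277} = \frac{-447 + 2 \cdot 60^{2}}{-1001697158520} + \frac{1950385}{2044277} = \left(-447 + 2 \cdot 3600\right) \left(- \frac{1}{1001697158520}\right) + \frac{1950385}{2044277} = \left(-447 + 7200\right) \left(- \frac{1}{1001697158520}\right) + \frac{1950385}{2044277} = 6753 \left(- \frac{1}{1001697158520}\right) + \frac{1950385}{2044277} = - \frac{2251}{333899052840} + \frac{1950385}{2044277} = \frac{651231699571675873}{682582154042596680} \approx 0.95407$)
$q + 2865964 = \frac{651231699571675873}{682582154042596680} + 2865964 = \frac{1956256531760236123075393}{682582154042596680}$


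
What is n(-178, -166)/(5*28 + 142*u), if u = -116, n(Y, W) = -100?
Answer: 25/4083 ≈ 0.0061229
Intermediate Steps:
n(-178, -166)/(5*28 + 142*u) = -100/(5*28 + 142*(-116)) = -100/(140 - 16472) = -100/(-16332) = -100*(-1/16332) = 25/4083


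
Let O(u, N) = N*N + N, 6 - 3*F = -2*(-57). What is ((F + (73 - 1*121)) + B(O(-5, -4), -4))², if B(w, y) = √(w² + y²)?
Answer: 7216 - 672*√10 ≈ 5091.0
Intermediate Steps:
F = -36 (F = 2 - (-2)*(-57)/3 = 2 - ⅓*114 = 2 - 38 = -36)
O(u, N) = N + N² (O(u, N) = N² + N = N + N²)
((F + (73 - 1*121)) + B(O(-5, -4), -4))² = ((-36 + (73 - 1*121)) + √((-4*(1 - 4))² + (-4)²))² = ((-36 + (73 - 121)) + √((-4*(-3))² + 16))² = ((-36 - 48) + √(12² + 16))² = (-84 + √(144 + 16))² = (-84 + √160)² = (-84 + 4*√10)²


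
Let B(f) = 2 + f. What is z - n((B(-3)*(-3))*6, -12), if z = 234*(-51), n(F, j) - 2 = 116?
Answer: -12052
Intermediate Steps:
n(F, j) = 118 (n(F, j) = 2 + 116 = 118)
z = -11934
z - n((B(-3)*(-3))*6, -12) = -11934 - 1*118 = -11934 - 118 = -12052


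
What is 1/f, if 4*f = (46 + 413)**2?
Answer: 4/210681 ≈ 1.8986e-5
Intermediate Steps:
f = 210681/4 (f = (46 + 413)**2/4 = (1/4)*459**2 = (1/4)*210681 = 210681/4 ≈ 52670.)
1/f = 1/(210681/4) = 4/210681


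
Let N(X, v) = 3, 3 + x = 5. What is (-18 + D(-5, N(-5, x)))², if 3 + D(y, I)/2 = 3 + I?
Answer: 144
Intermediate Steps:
x = 2 (x = -3 + 5 = 2)
D(y, I) = 2*I (D(y, I) = -6 + 2*(3 + I) = -6 + (6 + 2*I) = 2*I)
(-18 + D(-5, N(-5, x)))² = (-18 + 2*3)² = (-18 + 6)² = (-12)² = 144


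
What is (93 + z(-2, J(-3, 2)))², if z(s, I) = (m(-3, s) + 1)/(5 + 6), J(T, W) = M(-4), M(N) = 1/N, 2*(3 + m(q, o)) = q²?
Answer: 4206601/484 ≈ 8691.3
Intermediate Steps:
m(q, o) = -3 + q²/2
J(T, W) = -¼ (J(T, W) = 1/(-4) = -¼)
z(s, I) = 5/22 (z(s, I) = ((-3 + (½)*(-3)²) + 1)/(5 + 6) = ((-3 + (½)*9) + 1)/11 = ((-3 + 9/2) + 1)*(1/11) = (3/2 + 1)*(1/11) = (5/2)*(1/11) = 5/22)
(93 + z(-2, J(-3, 2)))² = (93 + 5/22)² = (2051/22)² = 4206601/484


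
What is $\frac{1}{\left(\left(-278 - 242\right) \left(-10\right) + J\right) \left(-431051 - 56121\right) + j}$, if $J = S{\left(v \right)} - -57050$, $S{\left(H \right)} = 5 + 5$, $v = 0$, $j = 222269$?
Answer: $- \frac{1}{30331106451} \approx -3.2969 \cdot 10^{-11}$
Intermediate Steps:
$S{\left(H \right)} = 10$
$J = 57060$ ($J = 10 - -57050 = 10 + 57050 = 57060$)
$\frac{1}{\left(\left(-278 - 242\right) \left(-10\right) + J\right) \left(-431051 - 56121\right) + j} = \frac{1}{\left(\left(-278 - 242\right) \left(-10\right) + 57060\right) \left(-431051 - 56121\right) + 222269} = \frac{1}{\left(\left(-520\right) \left(-10\right) + 57060\right) \left(-487172\right) + 222269} = \frac{1}{\left(5200 + 57060\right) \left(-487172\right) + 222269} = \frac{1}{62260 \left(-487172\right) + 222269} = \frac{1}{-30331328720 + 222269} = \frac{1}{-30331106451} = - \frac{1}{30331106451}$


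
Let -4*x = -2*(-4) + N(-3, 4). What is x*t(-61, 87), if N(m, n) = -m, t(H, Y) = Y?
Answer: -957/4 ≈ -239.25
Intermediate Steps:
x = -11/4 (x = -(-2*(-4) - 1*(-3))/4 = -(8 + 3)/4 = -1/4*11 = -11/4 ≈ -2.7500)
x*t(-61, 87) = -11/4*87 = -957/4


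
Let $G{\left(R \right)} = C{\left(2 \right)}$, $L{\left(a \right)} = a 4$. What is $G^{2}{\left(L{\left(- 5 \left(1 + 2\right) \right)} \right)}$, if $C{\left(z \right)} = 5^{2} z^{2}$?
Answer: $10000$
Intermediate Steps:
$C{\left(z \right)} = 25 z^{2}$
$L{\left(a \right)} = 4 a$
$G{\left(R \right)} = 100$ ($G{\left(R \right)} = 25 \cdot 2^{2} = 25 \cdot 4 = 100$)
$G^{2}{\left(L{\left(- 5 \left(1 + 2\right) \right)} \right)} = 100^{2} = 10000$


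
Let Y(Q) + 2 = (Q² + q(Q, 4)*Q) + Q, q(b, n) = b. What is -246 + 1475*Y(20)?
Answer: 1206304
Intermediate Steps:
Y(Q) = -2 + Q + 2*Q² (Y(Q) = -2 + ((Q² + Q*Q) + Q) = -2 + ((Q² + Q²) + Q) = -2 + (2*Q² + Q) = -2 + (Q + 2*Q²) = -2 + Q + 2*Q²)
-246 + 1475*Y(20) = -246 + 1475*(-2 + 20 + 2*20²) = -246 + 1475*(-2 + 20 + 2*400) = -246 + 1475*(-2 + 20 + 800) = -246 + 1475*818 = -246 + 1206550 = 1206304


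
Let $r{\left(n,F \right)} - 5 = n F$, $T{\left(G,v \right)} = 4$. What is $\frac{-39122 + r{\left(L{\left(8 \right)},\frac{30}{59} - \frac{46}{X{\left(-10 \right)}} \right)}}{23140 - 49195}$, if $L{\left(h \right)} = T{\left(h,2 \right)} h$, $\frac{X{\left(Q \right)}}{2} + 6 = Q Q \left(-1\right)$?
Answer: $\frac{122246267}{81473985} \approx 1.5004$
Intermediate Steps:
$X{\left(Q \right)} = -12 - 2 Q^{2}$ ($X{\left(Q \right)} = -12 + 2 Q Q \left(-1\right) = -12 + 2 Q^{2} \left(-1\right) = -12 + 2 \left(- Q^{2}\right) = -12 - 2 Q^{2}$)
$L{\left(h \right)} = 4 h$
$r{\left(n,F \right)} = 5 + F n$ ($r{\left(n,F \right)} = 5 + n F = 5 + F n$)
$\frac{-39122 + r{\left(L{\left(8 \right)},\frac{30}{59} - \frac{46}{X{\left(-10 \right)}} \right)}}{23140 - 49195} = \frac{-39122 + \left(5 + \left(\frac{30}{59} - \frac{46}{-12 - 2 \left(-10\right)^{2}}\right) 4 \cdot 8\right)}{23140 - 49195} = \frac{-39122 + \left(5 + \left(30 \cdot \frac{1}{59} - \frac{46}{-12 - 200}\right) 32\right)}{-26055} = \left(-39122 + \left(5 + \left(\frac{30}{59} - \frac{46}{-12 - 200}\right) 32\right)\right) \left(- \frac{1}{26055}\right) = \left(-39122 + \left(5 + \left(\frac{30}{59} - \frac{46}{-212}\right) 32\right)\right) \left(- \frac{1}{26055}\right) = \left(-39122 + \left(5 + \left(\frac{30}{59} - - \frac{23}{106}\right) 32\right)\right) \left(- \frac{1}{26055}\right) = \left(-39122 + \left(5 + \left(\frac{30}{59} + \frac{23}{106}\right) 32\right)\right) \left(- \frac{1}{26055}\right) = \left(-39122 + \left(5 + \frac{4537}{6254} \cdot 32\right)\right) \left(- \frac{1}{26055}\right) = \left(-39122 + \left(5 + \frac{72592}{3127}\right)\right) \left(- \frac{1}{26055}\right) = \left(-39122 + \frac{88227}{3127}\right) \left(- \frac{1}{26055}\right) = \left(- \frac{122246267}{3127}\right) \left(- \frac{1}{26055}\right) = \frac{122246267}{81473985}$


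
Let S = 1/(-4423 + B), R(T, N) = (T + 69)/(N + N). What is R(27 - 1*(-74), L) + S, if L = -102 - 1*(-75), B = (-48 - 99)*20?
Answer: -625882/198801 ≈ -3.1483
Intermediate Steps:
B = -2940 (B = -147*20 = -2940)
L = -27 (L = -102 + 75 = -27)
R(T, N) = (69 + T)/(2*N) (R(T, N) = (69 + T)/((2*N)) = (69 + T)*(1/(2*N)) = (69 + T)/(2*N))
S = -1/7363 (S = 1/(-4423 - 2940) = 1/(-7363) = -1/7363 ≈ -0.00013581)
R(27 - 1*(-74), L) + S = (1/2)*(69 + (27 - 1*(-74)))/(-27) - 1/7363 = (1/2)*(-1/27)*(69 + (27 + 74)) - 1/7363 = (1/2)*(-1/27)*(69 + 101) - 1/7363 = (1/2)*(-1/27)*170 - 1/7363 = -85/27 - 1/7363 = -625882/198801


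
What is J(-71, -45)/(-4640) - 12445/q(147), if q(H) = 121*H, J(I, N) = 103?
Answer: -59576861/82531680 ≈ -0.72187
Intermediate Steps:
J(-71, -45)/(-4640) - 12445/q(147) = 103/(-4640) - 12445/(121*147) = 103*(-1/4640) - 12445/17787 = -103/4640 - 12445*1/17787 = -103/4640 - 12445/17787 = -59576861/82531680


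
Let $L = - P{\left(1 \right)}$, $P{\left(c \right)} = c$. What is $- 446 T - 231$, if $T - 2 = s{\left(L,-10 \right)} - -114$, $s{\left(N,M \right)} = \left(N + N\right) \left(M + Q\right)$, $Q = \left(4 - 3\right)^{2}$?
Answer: $-59995$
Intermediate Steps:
$L = -1$ ($L = \left(-1\right) 1 = -1$)
$Q = 1$ ($Q = 1^{2} = 1$)
$s{\left(N,M \right)} = 2 N \left(1 + M\right)$ ($s{\left(N,M \right)} = \left(N + N\right) \left(M + 1\right) = 2 N \left(1 + M\right)$)
$T = 134$ ($T = 2 + \left(2 \left(-1\right) \left(1 - 10\right) - -114\right) = 2 + \left(2 \left(-1\right) \left(-9\right) + 114\right) = 2 + \left(18 + 114\right) = 2 + 132 = 134$)
$- 446 T - 231 = \left(-446\right) 134 - 231 = -59764 - 231 = -59995$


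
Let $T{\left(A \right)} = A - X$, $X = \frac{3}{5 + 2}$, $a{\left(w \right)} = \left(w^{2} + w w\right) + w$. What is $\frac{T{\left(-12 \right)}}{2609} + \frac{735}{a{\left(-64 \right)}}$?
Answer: $\frac{12716169}{148441664} \approx 0.085664$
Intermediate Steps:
$a{\left(w \right)} = w + 2 w^{2}$ ($a{\left(w \right)} = \left(w^{2} + w^{2}\right) + w = 2 w^{2} + w = w + 2 w^{2}$)
$X = \frac{3}{7} \approx 0.42857$
$T{\left(A \right)} = - \frac{3}{7} + A$ ($T{\left(A \right)} = A - \frac{3}{7} = - \frac{3}{7} + A$)
$\frac{T{\left(-12 \right)}}{2609} + \frac{735}{a{\left(-64 \right)}} = \frac{- \frac{3}{7} - 12}{2609} + \frac{735}{\left(-64\right) \left(1 + 2 \left(-64\right)\right)} = \left(- \frac{87}{7}\right) \frac{1}{2609} + \frac{735}{\left(-64\right) \left(1 - 128\right)} = - \frac{87}{18263} + \frac{735}{\left(-64\right) \left(-127\right)} = - \frac{87}{18263} + \frac{735}{8128} = \frac{12716169}{148441664}$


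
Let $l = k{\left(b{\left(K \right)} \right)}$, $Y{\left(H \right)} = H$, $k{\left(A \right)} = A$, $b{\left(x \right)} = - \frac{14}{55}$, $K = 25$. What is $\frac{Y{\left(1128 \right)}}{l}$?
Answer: $- \frac{31020}{7} \approx -4431.4$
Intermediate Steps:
$b{\left(x \right)} = - \frac{14}{55}$ ($b{\left(x \right)} = \left(-14\right) \frac{1}{55} = - \frac{14}{55}$)
$l = - \frac{14}{55} \approx -0.25455$
$\frac{Y{\left(1128 \right)}}{l} = \frac{1128}{- \frac{14}{55}} = 1128 \left(- \frac{55}{14}\right) = - \frac{31020}{7}$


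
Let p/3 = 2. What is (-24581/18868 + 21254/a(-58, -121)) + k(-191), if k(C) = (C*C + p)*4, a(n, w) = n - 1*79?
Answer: 376858932299/2584916 ≈ 1.4579e+5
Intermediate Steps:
p = 6 (p = 3*2 = 6)
a(n, w) = -79 + n (a(n, w) = n - 79 = -79 + n)
k(C) = 24 + 4*C**2 (k(C) = (C*C + 6)*4 = (C**2 + 6)*4 = (6 + C**2)*4 = 24 + 4*C**2)
(-24581/18868 + 21254/a(-58, -121)) + k(-191) = (-24581/18868 + 21254/(-79 - 58)) + (24 + 4*(-191)**2) = (-24581*1/18868 + 21254/(-137)) + (24 + 4*36481) = (-24581/18868 + 21254*(-1/137)) + (24 + 145924) = (-24581/18868 - 21254/137) + 145948 = -404388069/2584916 + 145948 = 376858932299/2584916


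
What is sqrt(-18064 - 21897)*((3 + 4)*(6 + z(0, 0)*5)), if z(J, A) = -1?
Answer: 7*I*sqrt(39961) ≈ 1399.3*I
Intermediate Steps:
sqrt(-18064 - 21897)*((3 + 4)*(6 + z(0, 0)*5)) = sqrt(-18064 - 21897)*((3 + 4)*(6 - 1*5)) = sqrt(-39961)*(7*(6 - 5)) = (I*sqrt(39961))*(7*1) = (I*sqrt(39961))*7 = 7*I*sqrt(39961)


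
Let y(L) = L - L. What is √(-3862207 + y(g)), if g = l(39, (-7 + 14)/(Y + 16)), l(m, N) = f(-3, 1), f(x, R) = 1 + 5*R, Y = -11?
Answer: I*√3862207 ≈ 1965.3*I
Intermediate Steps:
l(m, N) = 6 (l(m, N) = 1 + 5*1 = 1 + 5 = 6)
g = 6
y(L) = 0
√(-3862207 + y(g)) = √(-3862207 + 0) = √(-3862207) = I*√3862207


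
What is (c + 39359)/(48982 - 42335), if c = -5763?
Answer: 33596/6647 ≈ 5.0543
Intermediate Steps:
(c + 39359)/(48982 - 42335) = (-5763 + 39359)/(48982 - 42335) = 33596/6647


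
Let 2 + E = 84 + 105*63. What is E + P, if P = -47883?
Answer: -41186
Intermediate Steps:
E = 6697 (E = -2 + (84 + 105*63) = -2 + (84 + 6615) = -2 + 6699 = 6697)
E + P = 6697 - 47883 = -41186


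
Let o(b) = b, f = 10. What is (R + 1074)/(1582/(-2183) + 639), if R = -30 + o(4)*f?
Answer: 2366372/1393355 ≈ 1.6983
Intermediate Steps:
R = 10 (R = -30 + 4*10 = -30 + 40 = 10)
(R + 1074)/(1582/(-2183) + 639) = (10 + 1074)/(1582/(-2183) + 639) = 1084/(1582*(-1/2183) + 639) = 1084/(-1582/2183 + 639) = 1084/(1393355/2183) = 1084*(2183/1393355) = 2366372/1393355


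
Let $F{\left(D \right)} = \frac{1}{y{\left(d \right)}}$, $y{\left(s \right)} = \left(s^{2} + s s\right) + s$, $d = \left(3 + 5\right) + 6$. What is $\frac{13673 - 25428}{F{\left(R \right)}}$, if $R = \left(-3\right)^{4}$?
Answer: $-4772530$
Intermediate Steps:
$R = 81$
$d = 14$ ($d = 8 + 6 = 14$)
$y{\left(s \right)} = s + 2 s^{2}$ ($y{\left(s \right)} = \left(s^{2} + s^{2}\right) + s = 2 s^{2} + s = s + 2 s^{2}$)
$F{\left(D \right)} = \frac{1}{406}$ ($F{\left(D \right)} = \frac{1}{14 \left(1 + 2 \cdot 14\right)} = \frac{1}{14 \left(1 + 28\right)} = \frac{1}{14 \cdot 29} = \frac{1}{406}$)
$\frac{13673 - 25428}{F{\left(R \right)}} = \left(13673 - 25428\right) \frac{1}{\frac{1}{406}} = \left(-11755\right) 406 = -4772530$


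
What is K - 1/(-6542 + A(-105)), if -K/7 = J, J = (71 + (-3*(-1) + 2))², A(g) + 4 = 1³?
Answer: -264627439/6545 ≈ -40432.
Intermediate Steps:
A(g) = -3 (A(g) = -4 + 1³ = -4 + 1 = -3)
J = 5776 (J = (71 + (3 + 2))² = (71 + 5)² = 76² = 5776)
K = -40432 (K = -7*5776 = -40432)
K - 1/(-6542 + A(-105)) = -40432 - 1/(-6542 - 3) = -40432 - 1/(-6545) = -40432 - 1*(-1/6545) = -40432 + 1/6545 = -264627439/6545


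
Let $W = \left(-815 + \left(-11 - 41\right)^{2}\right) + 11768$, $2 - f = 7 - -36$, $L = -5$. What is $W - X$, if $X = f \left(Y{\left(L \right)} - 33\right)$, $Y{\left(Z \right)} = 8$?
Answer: $12632$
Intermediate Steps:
$f = -41$ ($f = 2 - \left(7 - -36\right) = 2 - \left(7 + 36\right) = 2 - 43 = -41$)
$X = 1025$ ($X = - 41 \left(8 - 33\right) = \left(-41\right) \left(-25\right) = 1025$)
$W = 13657$ ($W = \left(-815 + \left(-52\right)^{2}\right) + 11768 = \left(-815 + 2704\right) + 11768 = 1889 + 11768 = 13657$)
$W - X = 13657 - 1025 = 12632$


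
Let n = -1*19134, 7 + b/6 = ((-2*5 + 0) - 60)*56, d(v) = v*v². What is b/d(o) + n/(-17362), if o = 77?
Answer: 54066357/51469649 ≈ 1.0505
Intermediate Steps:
d(v) = v³
b = -23562 (b = -42 + 6*(((-2*5 + 0) - 60)*56) = -42 + 6*(((-10 + 0) - 60)*56) = -42 + 6*((-10 - 60)*56) = -42 + 6*(-70*56) = -42 + 6*(-3920) = -42 - 23520 = -23562)
n = -19134
b/d(o) + n/(-17362) = -23562/(77³) - 19134/(-17362) = -23562/456533 - 19134*(-1/17362) = -23562*1/456533 + 9567/8681 = -306/5929 + 9567/8681 = 54066357/51469649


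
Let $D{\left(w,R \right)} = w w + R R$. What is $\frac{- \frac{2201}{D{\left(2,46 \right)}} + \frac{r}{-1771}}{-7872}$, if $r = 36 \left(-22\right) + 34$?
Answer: $\frac{2291011}{29555581440} \approx 7.7515 \cdot 10^{-5}$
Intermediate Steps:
$r = -758$ ($r = -792 + 34 = -758$)
$D{\left(w,R \right)} = R^{2} + w^{2}$ ($D{\left(w,R \right)} = w^{2} + R^{2} = R^{2} + w^{2}$)
$\frac{- \frac{2201}{D{\left(2,46 \right)}} + \frac{r}{-1771}}{-7872} = \frac{- \frac{2201}{46^{2} + 2^{2}} - \frac{758}{-1771}}{-7872} = \left(- \frac{2201}{2116 + 4} - - \frac{758}{1771}\right) \left(- \frac{1}{7872}\right) = \left(- \frac{2201}{2120} + \frac{758}{1771}\right) \left(- \frac{1}{7872}\right) = \left(- \frac{2291011}{3754520}\right) \left(- \frac{1}{7872}\right) = \frac{2291011}{29555581440}$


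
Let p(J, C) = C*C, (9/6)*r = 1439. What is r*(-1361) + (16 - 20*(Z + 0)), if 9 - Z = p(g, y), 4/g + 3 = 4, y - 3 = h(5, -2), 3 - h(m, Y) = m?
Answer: -3917390/3 ≈ -1.3058e+6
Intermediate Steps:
r = 2878/3 (r = (⅔)*1439 = 2878/3 ≈ 959.33)
h(m, Y) = 3 - m
y = 1 (y = 3 + (3 - 1*5) = 3 + (3 - 5) = 3 - 2 = 1)
g = 4 (g = 4/(-3 + 4) = 4/1 = 4*1 = 4)
p(J, C) = C²
Z = 8 (Z = 9 - 1*1² = 9 - 1*1 = 9 - 1 = 8)
r*(-1361) + (16 - 20*(Z + 0)) = (2878/3)*(-1361) + (16 - 20*(8 + 0)) = -3916958/3 + (16 - 20*8) = -3916958/3 + (16 - 5*32) = -3916958/3 + (16 - 160) = -3916958/3 - 144 = -3917390/3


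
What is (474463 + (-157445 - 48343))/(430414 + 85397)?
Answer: 268675/515811 ≈ 0.52088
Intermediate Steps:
(474463 + (-157445 - 48343))/(430414 + 85397) = (474463 - 205788)/515811 = 268675*(1/515811) = 268675/515811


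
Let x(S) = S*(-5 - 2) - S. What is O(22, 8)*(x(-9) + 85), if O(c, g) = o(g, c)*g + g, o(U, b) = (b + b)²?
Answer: 2432872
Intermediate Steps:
o(U, b) = 4*b² (o(U, b) = (2*b)² = 4*b²)
x(S) = -8*S (x(S) = S*(-7) - S = -7*S - S = -8*S)
O(c, g) = g + 4*g*c² (O(c, g) = (4*c²)*g + g = 4*g*c² + g = g + 4*g*c²)
O(22, 8)*(x(-9) + 85) = (8*(1 + 4*22²))*(-8*(-9) + 85) = (8*(1 + 4*484))*(72 + 85) = (8*(1 + 1936))*157 = (8*1937)*157 = 15496*157 = 2432872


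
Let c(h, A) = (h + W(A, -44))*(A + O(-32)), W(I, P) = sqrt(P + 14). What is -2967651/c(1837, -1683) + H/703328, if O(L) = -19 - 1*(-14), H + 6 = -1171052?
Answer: (-123546619*sqrt(30) + 96503136445*I)/(74201104*(sqrt(30) - 1837*I)) ≈ -0.70799 - 0.0028535*I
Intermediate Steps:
H = -1171058 (H = -6 - 1171052 = -1171058)
O(L) = -5 (O(L) = -19 + 14 = -5)
W(I, P) = sqrt(14 + P)
c(h, A) = (-5 + A)*(h + I*sqrt(30)) (c(h, A) = (h + sqrt(14 - 44))*(A - 5) = (h + sqrt(-30))*(-5 + A) = (h + I*sqrt(30))*(-5 + A) = (-5 + A)*(h + I*sqrt(30)))
-2967651/c(1837, -1683) + H/703328 = -2967651/(-5*1837 - 1683*1837 - 5*I*sqrt(30) + I*(-1683)*sqrt(30)) - 1171058/703328 = -2967651/(-9185 - 3091671 - 5*I*sqrt(30) - 1683*I*sqrt(30)) - 1171058*1/703328 = -2967651/(-3100856 - 1688*I*sqrt(30)) - 585529/351664 = -585529/351664 - 2967651/(-3100856 - 1688*I*sqrt(30))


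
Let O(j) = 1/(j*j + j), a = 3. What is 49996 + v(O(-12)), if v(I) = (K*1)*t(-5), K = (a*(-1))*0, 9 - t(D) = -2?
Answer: 49996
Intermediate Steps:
t(D) = 11 (t(D) = 9 - 1*(-2) = 9 + 2 = 11)
K = 0 (K = (3*(-1))*0 = -3*0 = 0)
O(j) = 1/(j + j²) (O(j) = 1/(j² + j) = 1/(j + j²))
v(I) = 0 (v(I) = (0*1)*11 = 0*11 = 0)
49996 + v(O(-12)) = 49996 + 0 = 49996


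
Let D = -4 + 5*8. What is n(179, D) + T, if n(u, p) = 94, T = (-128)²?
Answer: 16478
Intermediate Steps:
D = 36 (D = -4 + 40 = 36)
T = 16384
n(179, D) + T = 94 + 16384 = 16478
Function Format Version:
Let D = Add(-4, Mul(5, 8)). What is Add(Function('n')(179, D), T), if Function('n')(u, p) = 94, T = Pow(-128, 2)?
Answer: 16478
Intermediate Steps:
D = 36 (D = Add(-4, 40) = 36)
T = 16384
Add(Function('n')(179, D), T) = Add(94, 16384) = 16478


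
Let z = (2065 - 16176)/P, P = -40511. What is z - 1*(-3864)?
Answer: 156548615/40511 ≈ 3864.3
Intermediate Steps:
z = 14111/40511 (z = (2065 - 16176)/(-40511) = -14111*(-1/40511) = 14111/40511 ≈ 0.34833)
z - 1*(-3864) = 14111/40511 - 1*(-3864) = 14111/40511 + 3864 = 156548615/40511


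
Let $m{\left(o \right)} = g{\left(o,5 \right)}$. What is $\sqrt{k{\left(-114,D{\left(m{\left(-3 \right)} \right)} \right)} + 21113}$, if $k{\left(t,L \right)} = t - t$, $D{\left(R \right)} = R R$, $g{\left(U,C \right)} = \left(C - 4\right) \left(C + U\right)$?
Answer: $\sqrt{21113} \approx 145.3$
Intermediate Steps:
$g{\left(U,C \right)} = \left(-4 + C\right) \left(C + U\right)$
$m{\left(o \right)} = 5 + o$ ($m{\left(o \right)} = 5^{2} - 20 - 4 o + 5 o = 25 - 20 - 4 o + 5 o = 5 + o$)
$D{\left(R \right)} = R^{2}$
$k{\left(t,L \right)} = 0$
$\sqrt{k{\left(-114,D{\left(m{\left(-3 \right)} \right)} \right)} + 21113} = \sqrt{0 + 21113} = \sqrt{21113}$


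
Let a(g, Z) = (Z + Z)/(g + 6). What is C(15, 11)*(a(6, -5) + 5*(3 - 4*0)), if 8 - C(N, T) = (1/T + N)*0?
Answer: 340/3 ≈ 113.33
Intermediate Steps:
a(g, Z) = 2*Z/(6 + g) (a(g, Z) = (2*Z)/(6 + g) = 2*Z/(6 + g))
C(N, T) = 8 (C(N, T) = 8 - (1/T + N)*0 = 8 - (N + 1/T)*0 = 8 - 1*0 = 8 + 0 = 8)
C(15, 11)*(a(6, -5) + 5*(3 - 4*0)) = 8*(2*(-5)/(6 + 6) + 5*(3 - 4*0)) = 8*(2*(-5)/12 + 5*(3 + 0)) = 8*(2*(-5)*(1/12) + 5*3) = 8*(-⅚ + 15) = 8*(85/6) = 340/3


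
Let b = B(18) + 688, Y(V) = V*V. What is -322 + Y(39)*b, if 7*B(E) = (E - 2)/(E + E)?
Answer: 7323558/7 ≈ 1.0462e+6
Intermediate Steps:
B(E) = (-2 + E)/(14*E) (B(E) = ((E - 2)/(E + E))/7 = ((-2 + E)/((2*E)))/7 = ((-2 + E)*(1/(2*E)))/7 = ((-2 + E)/(2*E))/7 = (-2 + E)/(14*E))
Y(V) = V²
b = 43348/63 (b = (1/14)*(-2 + 18)/18 + 688 = (1/14)*(1/18)*16 + 688 = 4/63 + 688 = 43348/63 ≈ 688.06)
-322 + Y(39)*b = -322 + 39²*(43348/63) = -322 + 1521*(43348/63) = -322 + 7325812/7 = 7323558/7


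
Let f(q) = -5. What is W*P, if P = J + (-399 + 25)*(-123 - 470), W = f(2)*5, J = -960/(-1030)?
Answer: -571091050/103 ≈ -5.5446e+6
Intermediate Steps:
J = 96/103 (J = -960*(-1/1030) = 96/103 ≈ 0.93204)
W = -25 (W = -5*5 = -25)
P = 22843642/103 (P = 96/103 + (-399 + 25)*(-123 - 470) = 96/103 - 374*(-593) = 96/103 + 221782 = 22843642/103 ≈ 2.2178e+5)
W*P = -25*22843642/103 = -571091050/103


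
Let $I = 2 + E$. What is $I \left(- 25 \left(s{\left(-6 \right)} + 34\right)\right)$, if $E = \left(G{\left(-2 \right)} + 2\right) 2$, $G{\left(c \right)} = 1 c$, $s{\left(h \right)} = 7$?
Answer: $-2050$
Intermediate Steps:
$G{\left(c \right)} = c$
$E = 0$ ($E = \left(-2 + 2\right) 2 = 0 \cdot 2 = 0$)
$I = 2$ ($I = 2 + 0 = 2$)
$I \left(- 25 \left(s{\left(-6 \right)} + 34\right)\right) = 2 \left(- 25 \left(7 + 34\right)\right) = 2 \left(\left(-25\right) 41\right) = 2 \left(-1025\right) = -2050$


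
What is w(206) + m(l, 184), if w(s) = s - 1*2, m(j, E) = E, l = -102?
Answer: 388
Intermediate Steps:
w(s) = -2 + s (w(s) = s - 2 = -2 + s)
w(206) + m(l, 184) = (-2 + 206) + 184 = 204 + 184 = 388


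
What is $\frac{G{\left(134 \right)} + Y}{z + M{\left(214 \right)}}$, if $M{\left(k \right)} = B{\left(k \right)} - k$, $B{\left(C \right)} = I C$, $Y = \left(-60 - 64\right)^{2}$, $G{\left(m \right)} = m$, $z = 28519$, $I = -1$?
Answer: $\frac{15510}{28091} \approx 0.55213$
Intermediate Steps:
$Y = 15376$ ($Y = \left(-124\right)^{2} = 15376$)
$B{\left(C \right)} = - C$
$M{\left(k \right)} = - 2 k$ ($M{\left(k \right)} = - k - k = - 2 k$)
$\frac{G{\left(134 \right)} + Y}{z + M{\left(214 \right)}} = \frac{134 + 15376}{28519 - 428} = \frac{15510}{28519 - 428} = \frac{15510}{28091}$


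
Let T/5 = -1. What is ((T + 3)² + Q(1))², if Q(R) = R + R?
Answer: 36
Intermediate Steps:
T = -5 (T = 5*(-1) = -5)
Q(R) = 2*R
((T + 3)² + Q(1))² = ((-5 + 3)² + 2*1)² = ((-2)² + 2)² = (4 + 2)² = 6² = 36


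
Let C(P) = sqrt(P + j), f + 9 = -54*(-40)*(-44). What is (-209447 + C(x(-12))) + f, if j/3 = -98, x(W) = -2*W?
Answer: -304496 + 3*I*sqrt(30) ≈ -3.045e+5 + 16.432*I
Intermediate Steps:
j = -294 (j = 3*(-98) = -294)
f = -95049 (f = -9 - 54*(-40)*(-44) = -9 + 2160*(-44) = -9 - 95040 = -95049)
C(P) = sqrt(-294 + P) (C(P) = sqrt(P - 294) = sqrt(-294 + P))
(-209447 + C(x(-12))) + f = (-209447 + sqrt(-294 - 2*(-12))) - 95049 = (-209447 + sqrt(-294 + 24)) - 95049 = (-209447 + sqrt(-270)) - 95049 = (-209447 + 3*I*sqrt(30)) - 95049 = -304496 + 3*I*sqrt(30)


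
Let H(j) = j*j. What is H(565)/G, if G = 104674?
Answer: 319225/104674 ≈ 3.0497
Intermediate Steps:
H(j) = j²
H(565)/G = 565²/104674 = 319225*(1/104674) = 319225/104674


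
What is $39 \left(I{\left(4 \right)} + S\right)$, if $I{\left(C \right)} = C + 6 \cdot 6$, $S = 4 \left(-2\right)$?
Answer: $1248$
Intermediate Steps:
$S = -8$
$I{\left(C \right)} = 36 + C$ ($I{\left(C \right)} = C + 36 = 36 + C$)
$39 \left(I{\left(4 \right)} + S\right) = 39 \left(\left(36 + 4\right) - 8\right) = 39 \left(40 - 8\right) = 39 \cdot 32 = 1248$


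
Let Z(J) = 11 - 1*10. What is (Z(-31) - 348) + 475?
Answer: 128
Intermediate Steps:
Z(J) = 1 (Z(J) = 11 - 10 = 1)
(Z(-31) - 348) + 475 = (1 - 348) + 475 = -347 + 475 = 128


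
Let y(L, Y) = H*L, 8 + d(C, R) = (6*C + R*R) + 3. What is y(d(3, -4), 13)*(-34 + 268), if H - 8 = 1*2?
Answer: 67860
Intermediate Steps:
d(C, R) = -5 + R**2 + 6*C (d(C, R) = -8 + ((6*C + R*R) + 3) = -8 + ((6*C + R**2) + 3) = -8 + ((R**2 + 6*C) + 3) = -8 + (3 + R**2 + 6*C) = -5 + R**2 + 6*C)
H = 10 (H = 8 + 1*2 = 8 + 2 = 10)
y(L, Y) = 10*L
y(d(3, -4), 13)*(-34 + 268) = (10*(-5 + (-4)**2 + 6*3))*(-34 + 268) = (10*(-5 + 16 + 18))*234 = (10*29)*234 = 290*234 = 67860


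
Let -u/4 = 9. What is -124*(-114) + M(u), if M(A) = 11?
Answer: 14147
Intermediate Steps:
u = -36 (u = -4*9 = -36)
-124*(-114) + M(u) = -124*(-114) + 11 = 14136 + 11 = 14147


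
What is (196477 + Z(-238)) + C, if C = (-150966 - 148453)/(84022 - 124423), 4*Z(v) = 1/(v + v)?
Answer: 15114269348783/76923504 ≈ 1.9648e+5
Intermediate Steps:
Z(v) = 1/(8*v) (Z(v) = 1/(4*(v + v)) = 1/(4*((2*v))) = (1/(2*v))/4 = 1/(8*v))
C = 299419/40401 (C = -299419/(-40401) = -299419*(-1/40401) = 299419/40401 ≈ 7.4112)
(196477 + Z(-238)) + C = (196477 + (1/8)/(-238)) + 299419/40401 = (196477 + (1/8)*(-1/238)) + 299419/40401 = (196477 - 1/1904) + 299419/40401 = 374092207/1904 + 299419/40401 = 15114269348783/76923504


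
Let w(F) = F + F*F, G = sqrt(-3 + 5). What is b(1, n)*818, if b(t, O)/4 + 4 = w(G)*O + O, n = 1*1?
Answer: -3272 + 3272*sqrt(2) ≈ 1355.3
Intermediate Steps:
G = sqrt(2) ≈ 1.4142
n = 1
w(F) = F + F**2
b(t, O) = -16 + 4*O + 4*O*sqrt(2)*(1 + sqrt(2)) (b(t, O) = -16 + 4*((sqrt(2)*(1 + sqrt(2)))*O + O) = -16 + 4*(O*sqrt(2)*(1 + sqrt(2)) + O) = -16 + 4*(O + O*sqrt(2)*(1 + sqrt(2))) = -16 + (4*O + 4*O*sqrt(2)*(1 + sqrt(2))) = -16 + 4*O + 4*O*sqrt(2)*(1 + sqrt(2)))
b(1, n)*818 = (-16 + 12*1 + 4*1*sqrt(2))*818 = (-16 + 12 + 4*sqrt(2))*818 = (-4 + 4*sqrt(2))*818 = -3272 + 3272*sqrt(2)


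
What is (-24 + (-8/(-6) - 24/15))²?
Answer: 132496/225 ≈ 588.87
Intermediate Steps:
(-24 + (-8/(-6) - 24/15))² = (-24 + (-8*(-⅙) - 24*1/15))² = (-24 + (4/3 - 8/5))² = (-24 - 4/15)² = (-364/15)² = 132496/225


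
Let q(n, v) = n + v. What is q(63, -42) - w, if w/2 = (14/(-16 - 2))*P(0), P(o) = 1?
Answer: 203/9 ≈ 22.556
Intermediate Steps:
w = -14/9 (w = 2*((14/(-16 - 2))*1) = 2*((14/(-18))*1) = 2*(-1/18*14*1) = 2*(-7/9*1) = 2*(-7/9) = -14/9 ≈ -1.5556)
q(63, -42) - w = (63 - 42) - 1*(-14/9) = 21 + 14/9 = 203/9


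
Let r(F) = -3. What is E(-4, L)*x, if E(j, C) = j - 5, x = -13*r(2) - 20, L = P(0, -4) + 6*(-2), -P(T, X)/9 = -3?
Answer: -171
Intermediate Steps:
P(T, X) = 27 (P(T, X) = -9*(-3) = 27)
L = 15 (L = 27 + 6*(-2) = 27 - 12 = 15)
x = 19 (x = -13*(-3) - 20 = 39 - 20 = 19)
E(j, C) = -5 + j
E(-4, L)*x = (-5 - 4)*19 = -9*19 = -171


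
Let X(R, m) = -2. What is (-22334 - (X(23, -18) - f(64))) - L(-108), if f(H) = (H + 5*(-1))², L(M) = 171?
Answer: -19022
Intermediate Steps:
f(H) = (-5 + H)² (f(H) = (H - 5)² = (-5 + H)²)
(-22334 - (X(23, -18) - f(64))) - L(-108) = (-22334 - (-2 - (-5 + 64)²)) - 1*171 = (-22334 - (-2 - 1*59²)) - 171 = (-22334 - (-2 - 1*3481)) - 171 = (-22334 - (-2 - 3481)) - 171 = (-22334 - 1*(-3483)) - 171 = (-22334 + 3483) - 171 = -18851 - 171 = -19022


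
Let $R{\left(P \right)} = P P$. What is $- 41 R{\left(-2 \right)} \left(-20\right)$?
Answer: $3280$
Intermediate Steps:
$R{\left(P \right)} = P^{2}$
$- 41 R{\left(-2 \right)} \left(-20\right) = - 41 \left(-2\right)^{2} \left(-20\right) = \left(-41\right) 4 \left(-20\right) = \left(-164\right) \left(-20\right) = 3280$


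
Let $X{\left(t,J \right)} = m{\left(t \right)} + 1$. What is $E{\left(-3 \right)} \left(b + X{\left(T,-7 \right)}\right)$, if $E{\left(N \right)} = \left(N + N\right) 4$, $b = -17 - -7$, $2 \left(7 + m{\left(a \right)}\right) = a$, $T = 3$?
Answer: $348$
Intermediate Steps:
$m{\left(a \right)} = -7 + \frac{a}{2}$
$X{\left(t,J \right)} = -6 + \frac{t}{2}$ ($X{\left(t,J \right)} = \left(-7 + \frac{t}{2}\right) + 1 = -6 + \frac{t}{2}$)
$b = -10$ ($b = -17 + 7 = -10$)
$E{\left(N \right)} = 8 N$ ($E{\left(N \right)} = 2 N 4 = 8 N$)
$E{\left(-3 \right)} \left(b + X{\left(T,-7 \right)}\right) = 8 \left(-3\right) \left(-10 + \left(-6 + \frac{1}{2} \cdot 3\right)\right) = - 24 \left(-10 + \left(-6 + \frac{3}{2}\right)\right) = - 24 \left(-10 - \frac{9}{2}\right) = \left(-24\right) \left(- \frac{29}{2}\right) = 348$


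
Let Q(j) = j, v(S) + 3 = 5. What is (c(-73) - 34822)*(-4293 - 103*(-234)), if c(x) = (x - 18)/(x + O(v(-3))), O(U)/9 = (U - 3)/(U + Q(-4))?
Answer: -94497487488/137 ≈ -6.8976e+8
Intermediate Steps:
v(S) = 2 (v(S) = -3 + 5 = 2)
O(U) = 9*(-3 + U)/(-4 + U) (O(U) = 9*((U - 3)/(U - 4)) = 9*((-3 + U)/(-4 + U)) = 9*(-3 + U)/(-4 + U))
c(x) = (-18 + x)/(9/2 + x) (c(x) = (x - 18)/(x + 9*(-3 + 2)/(-4 + 2)) = (-18 + x)/(x + 9*(-1)/(-2)) = (-18 + x)/(x + 9*(-½)*(-1)) = (-18 + x)/(x + 9/2) = (-18 + x)/(9/2 + x))
(c(-73) - 34822)*(-4293 - 103*(-234)) = (2*(-18 - 73)/(9 + 2*(-73)) - 34822)*(-4293 - 103*(-234)) = (2*(-91)/(9 - 146) - 34822)*(-4293 + 24102) = (2*(-91)/(-137) - 34822)*19809 = (2*(-1/137)*(-91) - 34822)*19809 = (182/137 - 34822)*19809 = -4770432/137*19809 = -94497487488/137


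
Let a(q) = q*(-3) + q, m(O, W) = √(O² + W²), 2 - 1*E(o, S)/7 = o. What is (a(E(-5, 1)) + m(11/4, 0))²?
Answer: 145161/16 ≈ 9072.6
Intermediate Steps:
E(o, S) = 14 - 7*o
a(q) = -2*q (a(q) = -3*q + q = -2*q)
(a(E(-5, 1)) + m(11/4, 0))² = (-2*(14 - 7*(-5)) + √((11/4)² + 0²))² = (-2*(14 + 35) + √((11*(¼))² + 0))² = (-2*49 + √((11/4)² + 0))² = (-98 + √(121/16 + 0))² = (-98 + √(121/16))² = (-98 + 11/4)² = (-381/4)² = 145161/16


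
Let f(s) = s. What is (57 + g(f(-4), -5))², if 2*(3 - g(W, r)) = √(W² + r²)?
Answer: (120 - √41)²/4 ≈ 3226.1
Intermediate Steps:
g(W, r) = 3 - √(W² + r²)/2
(57 + g(f(-4), -5))² = (57 + (3 - √((-4)² + (-5)²)/2))² = (57 + (3 - √(16 + 25)/2))² = (57 + (3 - √41/2))² = (60 - √41/2)²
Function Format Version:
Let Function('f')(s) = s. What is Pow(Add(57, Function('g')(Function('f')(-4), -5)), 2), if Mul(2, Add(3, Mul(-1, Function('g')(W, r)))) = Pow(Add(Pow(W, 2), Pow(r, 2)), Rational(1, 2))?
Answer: Mul(Rational(1, 4), Pow(Add(120, Mul(-1, Pow(41, Rational(1, 2)))), 2)) ≈ 3226.1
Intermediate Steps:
Function('g')(W, r) = Add(3, Mul(Rational(-1, 2), Pow(Add(Pow(W, 2), Pow(r, 2)), Rational(1, 2))))
Pow(Add(57, Function('g')(Function('f')(-4), -5)), 2) = Pow(Add(57, Add(3, Mul(Rational(-1, 2), Pow(Add(Pow(-4, 2), Pow(-5, 2)), Rational(1, 2))))), 2) = Pow(Add(57, Add(3, Mul(Rational(-1, 2), Pow(Add(16, 25), Rational(1, 2))))), 2) = Pow(Add(57, Add(3, Mul(Rational(-1, 2), Pow(41, Rational(1, 2))))), 2) = Pow(Add(60, Mul(Rational(-1, 2), Pow(41, Rational(1, 2)))), 2)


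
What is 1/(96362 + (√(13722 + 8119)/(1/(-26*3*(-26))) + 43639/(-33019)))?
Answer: -105057649818541/87811195886560784063 + 2211035844108*√21841/87811195886560784063 ≈ 2.5248e-6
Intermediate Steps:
1/(96362 + (√(13722 + 8119)/(1/(-26*3*(-26))) + 43639/(-33019))) = 1/(96362 + (√21841/(1/(-78*(-26))) + 43639*(-1/33019))) = 1/(96362 + (√21841/(1/2028) - 43639/33019)) = 1/(96362 + (√21841*2028 - 43639/33019)) = 1/(96362 + (2028*√21841 - 43639/33019)) = 1/(96362 + (-43639/33019 + 2028*√21841)) = 1/(3181733239/33019 + 2028*√21841)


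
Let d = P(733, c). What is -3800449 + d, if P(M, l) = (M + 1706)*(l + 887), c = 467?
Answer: -498043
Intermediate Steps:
P(M, l) = (887 + l)*(1706 + M) (P(M, l) = (1706 + M)*(887 + l) = (887 + l)*(1706 + M))
d = 3302406 (d = 1513222 + 887*733 + 1706*467 + 733*467 = 1513222 + 650171 + 796702 + 342311 = 3302406)
-3800449 + d = -3800449 + 3302406 = -498043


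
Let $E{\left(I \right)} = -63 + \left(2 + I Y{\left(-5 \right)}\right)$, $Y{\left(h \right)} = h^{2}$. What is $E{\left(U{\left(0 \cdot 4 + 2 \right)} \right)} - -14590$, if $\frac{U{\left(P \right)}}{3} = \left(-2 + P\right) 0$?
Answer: $14529$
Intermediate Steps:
$U{\left(P \right)} = 0$ ($U{\left(P \right)} = 3 \left(-2 + P\right) 0 = 3 \cdot 0 = 0$)
$E{\left(I \right)} = -61 + 25 I$ ($E{\left(I \right)} = -63 + \left(2 + I \left(-5\right)^{2}\right) = -63 + \left(2 + I 25\right) = -63 + \left(2 + 25 I\right) = -61 + 25 I$)
$E{\left(U{\left(0 \cdot 4 + 2 \right)} \right)} - -14590 = \left(-61 + 25 \cdot 0\right) - -14590 = \left(-61 + 0\right) + 14590 = -61 + 14590 = 14529$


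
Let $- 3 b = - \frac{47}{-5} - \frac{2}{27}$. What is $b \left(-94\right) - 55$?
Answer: $\frac{96071}{405} \approx 237.21$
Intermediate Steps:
$b = - \frac{1259}{405}$ ($b = - \frac{- \frac{47}{-5} - \frac{2}{27}}{3} = - \frac{\left(-47\right) \left(- \frac{1}{5}\right) - \frac{2}{27}}{3} = - \frac{\frac{47}{5} - \frac{2}{27}}{3} = \left(- \frac{1}{3}\right) \frac{1259}{135} = - \frac{1259}{405} \approx -3.1086$)
$b \left(-94\right) - 55 = \left(- \frac{1259}{405}\right) \left(-94\right) - 55 = \frac{118346}{405} - 55 = \frac{96071}{405}$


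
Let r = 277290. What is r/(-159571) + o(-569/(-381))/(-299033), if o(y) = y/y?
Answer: -82919020141/47716994843 ≈ -1.7377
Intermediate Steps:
o(y) = 1
r/(-159571) + o(-569/(-381))/(-299033) = 277290/(-159571) + 1/(-299033) = 277290*(-1/159571) + 1*(-1/299033) = -277290/159571 - 1/299033 = -82919020141/47716994843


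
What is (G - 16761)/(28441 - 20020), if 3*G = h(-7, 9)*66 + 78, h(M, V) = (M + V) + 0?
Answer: -16691/8421 ≈ -1.9821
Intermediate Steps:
h(M, V) = M + V
G = 70 (G = ((-7 + 9)*66 + 78)/3 = (2*66 + 78)/3 = (132 + 78)/3 = (⅓)*210 = 70)
(G - 16761)/(28441 - 20020) = (70 - 16761)/(28441 - 20020) = -16691/8421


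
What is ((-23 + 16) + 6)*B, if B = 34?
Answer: -34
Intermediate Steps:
((-23 + 16) + 6)*B = ((-23 + 16) + 6)*34 = (-7 + 6)*34 = -1*34 = -34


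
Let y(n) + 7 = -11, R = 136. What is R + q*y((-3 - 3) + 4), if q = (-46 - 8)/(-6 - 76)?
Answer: 5090/41 ≈ 124.15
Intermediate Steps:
y(n) = -18 (y(n) = -7 - 11 = -18)
q = 27/41 (q = -54/(-82) = -54*(-1/82) = 27/41 ≈ 0.65854)
R + q*y((-3 - 3) + 4) = 136 + (27/41)*(-18) = 136 - 486/41 = 5090/41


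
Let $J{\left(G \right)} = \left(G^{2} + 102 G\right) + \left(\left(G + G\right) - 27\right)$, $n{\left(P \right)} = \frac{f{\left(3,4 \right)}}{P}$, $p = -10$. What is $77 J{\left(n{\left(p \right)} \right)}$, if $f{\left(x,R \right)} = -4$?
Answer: $\frac{28413}{25} \approx 1136.5$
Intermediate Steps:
$n{\left(P \right)} = - \frac{4}{P}$
$J{\left(G \right)} = -27 + G^{2} + 104 G$ ($J{\left(G \right)} = \left(G^{2} + 102 G\right) + \left(2 G - 27\right) = \left(G^{2} + 102 G\right) + \left(-27 + 2 G\right) = -27 + G^{2} + 104 G$)
$77 J{\left(n{\left(p \right)} \right)} = 77 \left(-27 + \left(- \frac{4}{-10}\right)^{2} + 104 \left(- \frac{4}{-10}\right)\right) = 77 \left(-27 + \left(\left(-4\right) \left(- \frac{1}{10}\right)\right)^{2} + 104 \left(\left(-4\right) \left(- \frac{1}{10}\right)\right)\right) = 77 \left(-27 + \left(\frac{2}{5}\right)^{2} + 104 \cdot \frac{2}{5}\right) = 77 \left(-27 + \frac{4}{25} + \frac{208}{5}\right) = 77 \cdot \frac{369}{25} = \frac{28413}{25}$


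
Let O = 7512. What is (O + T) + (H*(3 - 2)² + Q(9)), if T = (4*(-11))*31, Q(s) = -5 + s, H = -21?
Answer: 6131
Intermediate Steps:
T = -1364 (T = -44*31 = -1364)
(O + T) + (H*(3 - 2)² + Q(9)) = (7512 - 1364) + (-21*(3 - 2)² + (-5 + 9)) = 6148 + (-21*1² + 4) = 6148 + (-21*1 + 4) = 6148 + (-21 + 4) = 6148 - 17 = 6131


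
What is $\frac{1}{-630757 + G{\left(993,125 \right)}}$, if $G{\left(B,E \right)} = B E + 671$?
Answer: $- \frac{1}{505961} \approx -1.9764 \cdot 10^{-6}$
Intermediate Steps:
$G{\left(B,E \right)} = 671 + B E$
$\frac{1}{-630757 + G{\left(993,125 \right)}} = \frac{1}{-630757 + \left(671 + 993 \cdot 125\right)} = \frac{1}{-630757 + \left(671 + 124125\right)} = \frac{1}{-630757 + 124796} = \frac{1}{-505961} = - \frac{1}{505961}$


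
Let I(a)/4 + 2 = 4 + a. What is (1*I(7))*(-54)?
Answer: -1944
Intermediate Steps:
I(a) = 8 + 4*a (I(a) = -8 + 4*(4 + a) = -8 + (16 + 4*a) = 8 + 4*a)
(1*I(7))*(-54) = (1*(8 + 4*7))*(-54) = (1*(8 + 28))*(-54) = (1*36)*(-54) = 36*(-54) = -1944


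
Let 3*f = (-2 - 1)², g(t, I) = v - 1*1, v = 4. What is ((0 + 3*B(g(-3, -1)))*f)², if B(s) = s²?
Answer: 6561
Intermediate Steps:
g(t, I) = 3 (g(t, I) = 4 - 1*1 = 4 - 1 = 3)
f = 3 (f = (-2 - 1)²/3 = (⅓)*(-3)² = (⅓)*9 = 3)
((0 + 3*B(g(-3, -1)))*f)² = ((0 + 3*3²)*3)² = ((0 + 3*9)*3)² = ((0 + 27)*3)² = (27*3)² = 81² = 6561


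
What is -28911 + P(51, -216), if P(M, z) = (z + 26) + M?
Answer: -29050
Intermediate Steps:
P(M, z) = 26 + M + z (P(M, z) = (26 + z) + M = 26 + M + z)
-28911 + P(51, -216) = -28911 + (26 + 51 - 216) = -28911 - 139 = -29050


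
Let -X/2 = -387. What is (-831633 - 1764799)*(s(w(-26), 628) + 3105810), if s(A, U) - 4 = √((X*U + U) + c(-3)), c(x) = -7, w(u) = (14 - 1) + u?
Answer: -8064034855648 - 7789296*√54077 ≈ -8.0658e+12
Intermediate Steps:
w(u) = 13 + u
X = 774 (X = -2*(-387) = 774)
s(A, U) = 4 + √(-7 + 775*U) (s(A, U) = 4 + √((774*U + U) - 7) = 4 + √(775*U - 7) = 4 + √(-7 + 775*U))
(-831633 - 1764799)*(s(w(-26), 628) + 3105810) = (-831633 - 1764799)*((4 + √(-7 + 775*628)) + 3105810) = -2596432*((4 + √(-7 + 486700)) + 3105810) = -2596432*((4 + √486693) + 3105810) = -2596432*((4 + 3*√54077) + 3105810) = -2596432*(3105814 + 3*√54077) = -8064034855648 - 7789296*√54077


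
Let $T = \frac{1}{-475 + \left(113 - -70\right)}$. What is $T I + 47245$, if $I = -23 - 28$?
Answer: $\frac{13795591}{292} \approx 47245.0$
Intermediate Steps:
$T = - \frac{1}{292}$ ($T = \frac{1}{-475 + \left(113 + 70\right)} = \frac{1}{-475 + 183} = \frac{1}{-292} = - \frac{1}{292} \approx -0.0034247$)
$I = -51$
$T I + 47245 = \left(- \frac{1}{292}\right) \left(-51\right) + 47245 = \frac{51}{292} + 47245 = \frac{13795591}{292}$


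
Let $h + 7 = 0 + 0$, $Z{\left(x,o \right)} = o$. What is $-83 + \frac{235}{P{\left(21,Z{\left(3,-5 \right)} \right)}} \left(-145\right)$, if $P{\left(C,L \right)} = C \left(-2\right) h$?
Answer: $- \frac{58477}{294} \approx -198.9$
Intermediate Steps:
$h = -7$ ($h = -7 + \left(0 + 0\right) = -7 + 0 = -7$)
$P{\left(C,L \right)} = 14 C$ ($P{\left(C,L \right)} = C \left(-2\right) \left(-7\right) = - 2 C \left(-7\right) = 14 C$)
$-83 + \frac{235}{P{\left(21,Z{\left(3,-5 \right)} \right)}} \left(-145\right) = -83 + \frac{235}{14 \cdot 21} \left(-145\right) = -83 + \frac{235}{294} \left(-145\right) = -83 - \frac{34075}{294} = - \frac{58477}{294}$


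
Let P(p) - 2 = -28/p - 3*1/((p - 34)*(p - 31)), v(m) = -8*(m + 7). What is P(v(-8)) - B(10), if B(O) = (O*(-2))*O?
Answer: 59350/299 ≈ 198.49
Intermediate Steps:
B(O) = -2*O**2 (B(O) = (-2*O)*O = -2*O**2)
v(m) = -56 - 8*m (v(m) = -8*(7 + m) = -56 - 8*m)
P(p) = 2 - 28/p - 3/((-34 + p)*(-31 + p)) (P(p) = 2 + (-28/p - 3*1/((p - 34)*(p - 31))) = 2 + (-28/p - 3*1/((-34 + p)*(-31 + p))) = 2 + (-28/p - 3/((-34 + p)*(-31 + p))) = 2 - 28/p - 3/((-34 + p)*(-31 + p)))
P(v(-8)) - B(10) = (-29512 - 158*(-56 - 8*(-8))**2 + 2*(-56 - 8*(-8))**3 + 3925*(-56 - 8*(-8)))/((-56 - 8*(-8))*(1054 + (-56 - 8*(-8))**2 - 65*(-56 - 8*(-8)))) - (-2)*10**2 = (-29512 - 158*(-56 + 64)**2 + 2*(-56 + 64)**3 + 3925*(-56 + 64))/((-56 + 64)*(1054 + (-56 + 64)**2 - 65*(-56 + 64))) - (-2)*100 = (-29512 - 158*8**2 + 2*8**3 + 3925*8)/(8*(1054 + 8**2 - 65*8)) - 1*(-200) = (-29512 - 158*64 + 2*512 + 31400)/(8*(1054 + 64 - 520)) + 200 = (1/8)*(-29512 - 10112 + 1024 + 31400)/598 + 200 = (1/8)*(1/598)*(-7200) + 200 = -450/299 + 200 = 59350/299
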